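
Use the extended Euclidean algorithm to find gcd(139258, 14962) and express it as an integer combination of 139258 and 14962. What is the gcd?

2

Apply Euclid's algorithm to 139258 and 14962:
139258 = 9×14962 + 4600
14962 = 3×4600 + 1162
4600 = 3×1162 + 1114
1162 = 1×1114 + 48
1114 = 23×48 + 10
48 = 4×10 + 8
10 = 1×8 + 2
8 = 4×2 + 0
gcd(139258, 14962) = 2.
Back-substituting:
2 = 10 − 8
2 = −48 + 5·10
2 = 5·1114 − 116·48
2 = −116·1162 + 121·1114
2 = 121·4600 − 479·1162
2 = −479·14962 + 1558·4600
2 = 1558·139258 − 14501·14962
So 2 = (1558)·139258 + (-14501)·14962.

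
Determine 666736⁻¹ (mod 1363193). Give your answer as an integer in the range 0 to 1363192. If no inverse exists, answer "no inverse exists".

gcd(1363193, 666736) by repeated division:
1363193 = 2×666736 + 29721
666736 = 22×29721 + 12874
29721 = 2×12874 + 3973
12874 = 3×3973 + 955
3973 = 4×955 + 153
955 = 6×153 + 37
153 = 4×37 + 5
37 = 7×5 + 2
5 = 2×2 + 1
2 = 2×1 + 0
Since gcd(666736, 1363193) = 1, back-substitute to write 1 as a combination:
1 = 5 − 2·2
1 = −2·37 + 15·5
1 = 15·153 − 62·37
1 = −62·955 + 387·153
1 = 387·3973 − 1610·955
1 = −1610·12874 + 5217·3973
1 = 5217·29721 − 12044·12874
1 = −12044·666736 + 270185·29721
1 = 270185·1363193 − 552414·666736
Thus 666736·(-552414) ≡ 1 (mod 1363193); reducing, -552414 mod 1363193 = 810779.

810779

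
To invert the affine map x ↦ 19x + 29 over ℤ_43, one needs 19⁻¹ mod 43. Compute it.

Extended Euclidean algorithm:
43 = 2·19 + 5
19 = 3·5 + 4
5 = 1·4 + 1
4 = 4·1 + 0
gcd = 1, so the inverse exists. Back-substitute:
1 = 5 − 4
1 = −19 + 4·5
1 = 4·43 − 9·19
So 19·(-9) ≡ 1 (mod 43), and -9 ≡ 34 (mod 43).

34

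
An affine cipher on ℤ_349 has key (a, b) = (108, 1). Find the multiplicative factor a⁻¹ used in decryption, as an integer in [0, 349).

Apply the Euclidean algorithm to 349 and 108:
349 = 3·108 + 25
108 = 4·25 + 8
25 = 3·8 + 1
8 = 8·1 + 0
Since gcd(108, 349) = 1, back-substitute to write 1 as a combination:
1 = 25 − 3·8
1 = −3·108 + 13·25
1 = 13·349 − 42·108
Thus 108·(-42) ≡ 1 (mod 349); reducing, -42 mod 349 = 307.

307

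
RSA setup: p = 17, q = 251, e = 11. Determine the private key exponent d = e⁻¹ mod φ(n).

1091

φ(n) = (p−1)(q−1) = 16·250 = 4000.
Need d with 11·d ≡ 1 (mod 4000). Apply the extended Euclidean algorithm:
4000 = 363*11 + 7
11 = 1*7 + 4
7 = 1*4 + 3
4 = 1*3 + 1
3 = 3*1 + 0
Back-substitute:
1 = 4 − 3
1 = −7 + 2·4
1 = 2·11 − 3·7
1 = −3·4000 + 1091·11
So 11·1091 ≡ 1 (mod 4000), hence d = 1091.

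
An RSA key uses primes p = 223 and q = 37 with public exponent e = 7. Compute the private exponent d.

φ(n) = (p−1)(q−1) = 222·36 = 7992.
Need d with 7·d ≡ 1 (mod 7992). Apply the extended Euclidean algorithm:
7992 = 1141·7 + 5
7 = 1·5 + 2
5 = 2·2 + 1
2 = 2·1 + 0
Back-substitute:
1 = 5 − 2·2
1 = −2·7 + 3·5
1 = 3·7992 − 3425·7
So 7·(-3425) ≡ 1 (mod 7992), hence d ≡ -3425 ≡ 4567 (mod 7992).

4567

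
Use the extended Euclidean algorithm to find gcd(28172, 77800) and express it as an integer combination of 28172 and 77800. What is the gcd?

Repeated division:
77800 = 2·28172 + 21456
28172 = 1·21456 + 6716
21456 = 3·6716 + 1308
6716 = 5·1308 + 176
1308 = 7·176 + 76
176 = 2·76 + 24
76 = 3·24 + 4
24 = 6·4 + 0
gcd(28172, 77800) = 4.
Back-substituting:
4 = 76 − 3·24
4 = −3·176 + 7·76
4 = 7·1308 − 52·176
4 = −52·6716 + 267·1308
4 = 267·21456 − 853·6716
4 = −853·28172 + 1120·21456
4 = 1120·77800 − 3093·28172
So 4 = (1120)·77800 + (-3093)·28172.

4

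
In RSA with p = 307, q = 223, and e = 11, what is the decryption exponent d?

18527

φ(n) = (p−1)(q−1) = 306·222 = 67932.
Need d with 11·d ≡ 1 (mod 67932). Apply the extended Euclidean algorithm:
67932 = 6175×11 + 7
11 = 1×7 + 4
7 = 1×4 + 3
4 = 1×3 + 1
3 = 3×1 + 0
Back-substitute:
1 = 4 − 3
1 = −7 + 2·4
1 = 2·11 − 3·7
1 = −3·67932 + 18527·11
So 11·18527 ≡ 1 (mod 67932), hence d = 18527.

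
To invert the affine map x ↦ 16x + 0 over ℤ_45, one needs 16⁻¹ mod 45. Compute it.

Apply the Euclidean algorithm to 45 and 16:
45 = 2*16 + 13
16 = 1*13 + 3
13 = 4*3 + 1
3 = 3*1 + 0
Since gcd(16, 45) = 1, back-substitute to write 1 as a combination:
1 = 13 − 4·3
1 = −4·16 + 5·13
1 = 5·45 − 14·16
So 16·(-14) ≡ 1 (mod 45), and -14 ≡ 31 (mod 45).

31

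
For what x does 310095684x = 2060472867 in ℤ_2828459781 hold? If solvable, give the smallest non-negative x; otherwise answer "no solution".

no solution

gcd(310095684, 2828459781):
2828459781 = 9·310095684 + 37598625
310095684 = 8·37598625 + 9306684
37598625 = 4·9306684 + 371889
9306684 = 25·371889 + 9459
371889 = 39·9459 + 2988
9459 = 3·2988 + 495
2988 = 6·495 + 18
495 = 27·18 + 9
18 = 2·9 + 0
gcd = 9, but 9 ∤ 2060472867, so the congruence has no solution.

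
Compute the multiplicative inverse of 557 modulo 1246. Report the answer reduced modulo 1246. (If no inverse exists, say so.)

387

Apply the Euclidean algorithm to 1246 and 557:
1246 = 2*557 + 132
557 = 4*132 + 29
132 = 4*29 + 16
29 = 1*16 + 13
16 = 1*13 + 3
13 = 4*3 + 1
3 = 3*1 + 0
gcd = 1, so the inverse exists. Back-substitute:
1 = 13 − 4·3
1 = −4·16 + 5·13
1 = 5·29 − 9·16
1 = −9·132 + 41·29
1 = 41·557 − 173·132
1 = −173·1246 + 387·557
So 557·387 ≡ 1 (mod 1246).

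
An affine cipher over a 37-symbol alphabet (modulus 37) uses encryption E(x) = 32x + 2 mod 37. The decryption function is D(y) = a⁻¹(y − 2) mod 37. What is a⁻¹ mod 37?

22

Extended Euclidean algorithm:
37 = 1×32 + 5
32 = 6×5 + 2
5 = 2×2 + 1
2 = 2×1 + 0
The gcd is 1. Working backward:
1 = 5 − 2·2
1 = −2·32 + 13·5
1 = 13·37 − 15·32
Thus 32·(-15) ≡ 1 (mod 37); reducing, -15 mod 37 = 22.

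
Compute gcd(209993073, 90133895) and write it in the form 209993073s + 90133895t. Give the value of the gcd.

1

Repeated division:
209993073 = 2×90133895 + 29725283
90133895 = 3×29725283 + 958046
29725283 = 31×958046 + 25857
958046 = 37×25857 + 1337
25857 = 19×1337 + 454
1337 = 2×454 + 429
454 = 1×429 + 25
429 = 17×25 + 4
25 = 6×4 + 1
4 = 4×1 + 0
gcd(209993073, 90133895) = 1.
Working backward:
1 = 25 − 6·4
1 = −6·429 + 103·25
1 = 103·454 − 109·429
1 = −109·1337 + 321·454
1 = 321·25857 − 6208·1337
1 = −6208·958046 + 230017·25857
1 = 230017·29725283 − 7136735·958046
1 = −7136735·90133895 + 21640222·29725283
1 = 21640222·209993073 − 50417179·90133895
So 1 = (21640222)·209993073 + (-50417179)·90133895.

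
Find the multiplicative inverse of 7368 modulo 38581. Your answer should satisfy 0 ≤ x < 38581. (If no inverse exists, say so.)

Run Euclid on (38581, 7368):
38581 = 5·7368 + 1741
7368 = 4·1741 + 404
1741 = 4·404 + 125
404 = 3·125 + 29
125 = 4·29 + 9
29 = 3·9 + 2
9 = 4·2 + 1
2 = 2·1 + 0
The gcd is 1. Working backward:
1 = 9 − 4·2
1 = −4·29 + 13·9
1 = 13·125 − 56·29
1 = −56·404 + 181·125
1 = 181·1741 − 780·404
1 = −780·7368 + 3301·1741
1 = 3301·38581 − 17285·7368
Hence 7368⁻¹ ≡ -17285 ≡ 21296 (mod 38581).

21296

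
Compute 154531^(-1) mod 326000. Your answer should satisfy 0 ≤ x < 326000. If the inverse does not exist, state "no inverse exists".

53371

gcd(326000, 154531) by repeated division:
326000 = 2×154531 + 16938
154531 = 9×16938 + 2089
16938 = 8×2089 + 226
2089 = 9×226 + 55
226 = 4×55 + 6
55 = 9×6 + 1
6 = 6×1 + 0
Since gcd(154531, 326000) = 1, back-substitute to write 1 as a combination:
1 = 55 − 9·6
1 = −9·226 + 37·55
1 = 37·2089 − 342·226
1 = −342·16938 + 2773·2089
1 = 2773·154531 − 25299·16938
1 = −25299·326000 + 53371·154531
So 154531·53371 ≡ 1 (mod 326000).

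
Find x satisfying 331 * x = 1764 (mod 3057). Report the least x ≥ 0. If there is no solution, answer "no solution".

2148

First find gcd(331, 3057):
3057 = 9*331 + 78
331 = 4*78 + 19
78 = 4*19 + 2
19 = 9*2 + 1
2 = 2*1 + 0
gcd = 1, so a unique solution mod 3057 exists.
Back-substitute for the Bézout coefficients:
1 = 19 − 9·2
1 = −9·78 + 37·19
1 = 37·331 − 157·78
1 = −157·3057 + 1450·331
So 331·(1450) ≡ 1 (mod 3057), giving 331⁻¹ ≡ 1450.
x ≡ 331⁻¹·1764 ≡ 1450·1764 ≡ 2148 (mod 3057).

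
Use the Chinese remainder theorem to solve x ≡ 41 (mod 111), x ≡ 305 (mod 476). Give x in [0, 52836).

Write x = 41 + 111·k. Then 111·k ≡ 305 − 41 ≡ 264 (mod 476).
Need 111⁻¹ mod 476. Extended Euclid on (476, 111):
476 = 4*111 + 32
111 = 3*32 + 15
32 = 2*15 + 2
15 = 7*2 + 1
2 = 2*1 + 0
Back-substitute:
1 = 15 − 7·2
1 = −7·32 + 15·15
1 = 15·111 − 52·32
1 = −52·476 + 223·111
111⁻¹ ≡ 223 (mod 476), so k ≡ 223·264 ≡ 324 (mod 476).
x = 41 + 111·324 = 36005.

36005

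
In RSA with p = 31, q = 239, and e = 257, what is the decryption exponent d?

4973

φ(n) = (p−1)(q−1) = 30·238 = 7140.
Need d with 257·d ≡ 1 (mod 7140). Apply the extended Euclidean algorithm:
7140 = 27*257 + 201
257 = 1*201 + 56
201 = 3*56 + 33
56 = 1*33 + 23
33 = 1*23 + 10
23 = 2*10 + 3
10 = 3*3 + 1
3 = 3*1 + 0
Back-substitute:
1 = 10 − 3·3
1 = −3·23 + 7·10
1 = 7·33 − 10·23
1 = −10·56 + 17·33
1 = 17·201 − 61·56
1 = −61·257 + 78·201
1 = 78·7140 − 2167·257
So 257·(-2167) ≡ 1 (mod 7140), hence d ≡ -2167 ≡ 4973 (mod 7140).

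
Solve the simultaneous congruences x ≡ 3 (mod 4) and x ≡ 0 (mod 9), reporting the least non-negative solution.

27

Write x = 3 + 4·k. Then 4·k ≡ 0 − 3 ≡ 6 (mod 9).
Need 4⁻¹ mod 9. Extended Euclid on (9, 4):
9 = 2×4 + 1
4 = 4×1 + 0
Back-substitute:
1 = 9 − 2·4
4⁻¹ ≡ 7 (mod 9), so k ≡ 7·6 ≡ 6 (mod 9).
x = 3 + 4·6 = 27.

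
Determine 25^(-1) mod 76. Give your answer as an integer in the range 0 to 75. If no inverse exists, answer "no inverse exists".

73

Apply the Euclidean algorithm to 76 and 25:
76 = 3*25 + 1
25 = 25*1 + 0
The gcd is 1. Working backward:
1 = 76 − 3·25
So 25·(-3) ≡ 1 (mod 76), and -3 ≡ 73 (mod 76).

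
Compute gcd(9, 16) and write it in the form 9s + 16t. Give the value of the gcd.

Apply Euclid's algorithm to 16 and 9:
16 = 1·9 + 7
9 = 1·7 + 2
7 = 3·2 + 1
2 = 2·1 + 0
gcd(9, 16) = 1.
Back-substituting:
1 = 7 − 3·2
1 = −3·9 + 4·7
1 = 4·16 − 7·9
So 1 = (4)·16 + (-7)·9.

1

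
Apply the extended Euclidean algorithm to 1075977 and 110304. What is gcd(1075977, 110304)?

9

Repeated division:
1075977 = 9*110304 + 83241
110304 = 1*83241 + 27063
83241 = 3*27063 + 2052
27063 = 13*2052 + 387
2052 = 5*387 + 117
387 = 3*117 + 36
117 = 3*36 + 9
36 = 4*9 + 0
gcd(1075977, 110304) = 9.
Working backward:
9 = 117 − 3·36
9 = −3·387 + 10·117
9 = 10·2052 − 53·387
9 = −53·27063 + 699·2052
9 = 699·83241 − 2150·27063
9 = −2150·110304 + 2849·83241
9 = 2849·1075977 − 27791·110304
So 9 = (2849)·1075977 + (-27791)·110304.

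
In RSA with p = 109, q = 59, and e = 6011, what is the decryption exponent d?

3491

φ(n) = (p−1)(q−1) = 108·58 = 6264.
Need d with 6011·d ≡ 1 (mod 6264). Apply the extended Euclidean algorithm:
6264 = 1×6011 + 253
6011 = 23×253 + 192
253 = 1×192 + 61
192 = 3×61 + 9
61 = 6×9 + 7
9 = 1×7 + 2
7 = 3×2 + 1
2 = 2×1 + 0
Back-substitute:
1 = 7 − 3·2
1 = −3·9 + 4·7
1 = 4·61 − 27·9
1 = −27·192 + 85·61
1 = 85·253 − 112·192
1 = −112·6011 + 2661·253
1 = 2661·6264 − 2773·6011
So 6011·(-2773) ≡ 1 (mod 6264), hence d ≡ -2773 ≡ 3491 (mod 6264).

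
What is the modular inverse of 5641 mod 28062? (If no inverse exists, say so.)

20605

Extended Euclidean algorithm:
28062 = 4*5641 + 5498
5641 = 1*5498 + 143
5498 = 38*143 + 64
143 = 2*64 + 15
64 = 4*15 + 4
15 = 3*4 + 3
4 = 1*3 + 1
3 = 3*1 + 0
Since gcd(5641, 28062) = 1, back-substitute to write 1 as a combination:
1 = 4 − 3
1 = −15 + 4·4
1 = 4·64 − 17·15
1 = −17·143 + 38·64
1 = 38·5498 − 1461·143
1 = −1461·5641 + 1499·5498
1 = 1499·28062 − 7457·5641
Hence 5641⁻¹ ≡ -7457 ≡ 20605 (mod 28062).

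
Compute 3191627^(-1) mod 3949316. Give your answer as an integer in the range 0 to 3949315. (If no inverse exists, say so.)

Run Euclid on (3949316, 3191627):
3949316 = 1×3191627 + 757689
3191627 = 4×757689 + 160871
757689 = 4×160871 + 114205
160871 = 1×114205 + 46666
114205 = 2×46666 + 20873
46666 = 2×20873 + 4920
20873 = 4×4920 + 1193
4920 = 4×1193 + 148
1193 = 8×148 + 9
148 = 16×9 + 4
9 = 2×4 + 1
4 = 4×1 + 0
gcd = 1, so the inverse exists. Back-substitute:
1 = 9 − 2·4
1 = −2·148 + 33·9
1 = 33·1193 − 266·148
1 = −266·4920 + 1097·1193
1 = 1097·20873 − 4654·4920
1 = −4654·46666 + 10405·20873
1 = 10405·114205 − 25464·46666
1 = −25464·160871 + 35869·114205
1 = 35869·757689 − 168940·160871
1 = −168940·3191627 + 711629·757689
1 = 711629·3949316 − 880569·3191627
Thus 3191627·(-880569) ≡ 1 (mod 3949316); reducing, -880569 mod 3949316 = 3068747.

3068747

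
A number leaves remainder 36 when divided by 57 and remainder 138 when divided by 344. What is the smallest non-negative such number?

2202

Write x = 36 + 57·k. Then 57·k ≡ 138 − 36 ≡ 102 (mod 344).
Need 57⁻¹ mod 344. Extended Euclid on (344, 57):
344 = 6×57 + 2
57 = 28×2 + 1
2 = 2×1 + 0
Back-substitute:
1 = 57 − 28·2
1 = −28·344 + 169·57
57⁻¹ ≡ 169 (mod 344), so k ≡ 169·102 ≡ 38 (mod 344).
x = 36 + 57·38 = 2202.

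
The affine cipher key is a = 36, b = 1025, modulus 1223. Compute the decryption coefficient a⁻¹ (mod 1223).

34

Extended Euclidean algorithm:
1223 = 33×36 + 35
36 = 1×35 + 1
35 = 35×1 + 0
gcd = 1, so the inverse exists. Back-substitute:
1 = 36 − 35
1 = −1223 + 34·36
So 36·34 ≡ 1 (mod 1223).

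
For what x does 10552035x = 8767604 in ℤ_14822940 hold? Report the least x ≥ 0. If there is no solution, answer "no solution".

no solution

gcd(10552035, 14822940):
14822940 = 1*10552035 + 4270905
10552035 = 2*4270905 + 2010225
4270905 = 2*2010225 + 250455
2010225 = 8*250455 + 6585
250455 = 38*6585 + 225
6585 = 29*225 + 60
225 = 3*60 + 45
60 = 1*45 + 15
45 = 3*15 + 0
gcd = 15, but 15 ∤ 8767604, so the congruence has no solution.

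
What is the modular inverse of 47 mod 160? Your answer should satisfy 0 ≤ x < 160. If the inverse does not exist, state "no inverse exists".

gcd(160, 47) by repeated division:
160 = 3*47 + 19
47 = 2*19 + 9
19 = 2*9 + 1
9 = 9*1 + 0
The gcd is 1. Working backward:
1 = 19 − 2·9
1 = −2·47 + 5·19
1 = 5·160 − 17·47
Hence 47⁻¹ ≡ -17 ≡ 143 (mod 160).

143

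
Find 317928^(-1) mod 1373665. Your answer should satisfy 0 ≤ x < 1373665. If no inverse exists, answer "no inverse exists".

1204532

gcd(1373665, 317928) by repeated division:
1373665 = 4×317928 + 101953
317928 = 3×101953 + 12069
101953 = 8×12069 + 5401
12069 = 2×5401 + 1267
5401 = 4×1267 + 333
1267 = 3×333 + 268
333 = 1×268 + 65
268 = 4×65 + 8
65 = 8×8 + 1
8 = 8×1 + 0
Since gcd(317928, 1373665) = 1, back-substitute to write 1 as a combination:
1 = 65 − 8·8
1 = −8·268 + 33·65
1 = 33·333 − 41·268
1 = −41·1267 + 156·333
1 = 156·5401 − 665·1267
1 = −665·12069 + 1486·5401
1 = 1486·101953 − 12553·12069
1 = −12553·317928 + 39145·101953
1 = 39145·1373665 − 169133·317928
Thus 317928·(-169133) ≡ 1 (mod 1373665); reducing, -169133 mod 1373665 = 1204532.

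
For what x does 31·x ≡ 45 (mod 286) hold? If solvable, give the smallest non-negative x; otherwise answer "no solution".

First find gcd(31, 286):
286 = 9·31 + 7
31 = 4·7 + 3
7 = 2·3 + 1
3 = 3·1 + 0
gcd = 1, so a unique solution mod 286 exists.
Back-substitute for the Bézout coefficients:
1 = 7 − 2·3
1 = −2·31 + 9·7
1 = 9·286 − 83·31
So 31·(-83) ≡ 1 (mod 286), giving 31⁻¹ ≡ 203.
x ≡ 31⁻¹·45 ≡ 203·45 ≡ 269 (mod 286).

269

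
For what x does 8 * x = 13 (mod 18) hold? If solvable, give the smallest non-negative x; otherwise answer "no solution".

gcd(8, 18):
18 = 2*8 + 2
8 = 4*2 + 0
gcd = 2, but 2 ∤ 13, so the congruence has no solution.

no solution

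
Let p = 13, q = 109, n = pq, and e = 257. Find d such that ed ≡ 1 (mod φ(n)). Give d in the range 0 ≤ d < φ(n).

φ(n) = (p−1)(q−1) = 12·108 = 1296.
Need d with 257·d ≡ 1 (mod 1296). Apply the extended Euclidean algorithm:
1296 = 5·257 + 11
257 = 23·11 + 4
11 = 2·4 + 3
4 = 1·3 + 1
3 = 3·1 + 0
Back-substitute:
1 = 4 − 3
1 = −11 + 3·4
1 = 3·257 − 70·11
1 = −70·1296 + 353·257
So 257·353 ≡ 1 (mod 1296), hence d = 353.

353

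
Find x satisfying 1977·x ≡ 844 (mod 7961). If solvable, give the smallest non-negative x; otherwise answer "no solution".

First find gcd(1977, 7961):
7961 = 4·1977 + 53
1977 = 37·53 + 16
53 = 3·16 + 5
16 = 3·5 + 1
5 = 5·1 + 0
gcd = 1, so a unique solution mod 7961 exists.
Back-substitute for the Bézout coefficients:
1 = 16 − 3·5
1 = −3·53 + 10·16
1 = 10·1977 − 373·53
1 = −373·7961 + 1502·1977
So 1977·(1502) ≡ 1 (mod 7961), giving 1977⁻¹ ≡ 1502.
x ≡ 1977⁻¹·844 ≡ 1502·844 ≡ 1889 (mod 7961).

1889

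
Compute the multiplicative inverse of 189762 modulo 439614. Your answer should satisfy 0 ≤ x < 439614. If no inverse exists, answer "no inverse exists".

no inverse exists

Compute gcd(189762, 439614):
439614 = 2×189762 + 60090
189762 = 3×60090 + 9492
60090 = 6×9492 + 3138
9492 = 3×3138 + 78
3138 = 40×78 + 18
78 = 4×18 + 6
18 = 3×6 + 0
Since gcd = 6 > 1, 189762 is not a unit mod 439614.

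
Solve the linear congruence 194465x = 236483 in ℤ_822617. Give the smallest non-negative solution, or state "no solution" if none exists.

496964

First find gcd(194465, 822617):
822617 = 4·194465 + 44757
194465 = 4·44757 + 15437
44757 = 2·15437 + 13883
15437 = 1·13883 + 1554
13883 = 8·1554 + 1451
1554 = 1·1451 + 103
1451 = 14·103 + 9
103 = 11·9 + 4
9 = 2·4 + 1
4 = 4·1 + 0
gcd = 1, so a unique solution mod 822617 exists.
Back-substitute for the Bézout coefficients:
1 = 9 − 2·4
1 = −2·103 + 23·9
1 = 23·1451 − 324·103
1 = −324·1554 + 347·1451
1 = 347·13883 − 3100·1554
1 = −3100·15437 + 3447·13883
1 = 3447·44757 − 9994·15437
1 = −9994·194465 + 43423·44757
1 = 43423·822617 − 183686·194465
So 194465·(-183686) ≡ 1 (mod 822617), giving 194465⁻¹ ≡ 638931.
x ≡ 194465⁻¹·236483 ≡ 638931·236483 ≡ 496964 (mod 822617).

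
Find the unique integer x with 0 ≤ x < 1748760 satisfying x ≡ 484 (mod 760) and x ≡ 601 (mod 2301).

237604

Write x = 484 + 760·k. Then 760·k ≡ 601 − 484 ≡ 117 (mod 2301).
Need 760⁻¹ mod 2301. Extended Euclid on (2301, 760):
2301 = 3×760 + 21
760 = 36×21 + 4
21 = 5×4 + 1
4 = 4×1 + 0
Back-substitute:
1 = 21 − 5·4
1 = −5·760 + 181·21
1 = 181·2301 − 548·760
760⁻¹ ≡ 1753 (mod 2301), so k ≡ 1753·117 ≡ 312 (mod 2301).
x = 484 + 760·312 = 237604.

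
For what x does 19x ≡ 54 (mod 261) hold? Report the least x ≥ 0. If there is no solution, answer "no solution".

First find gcd(19, 261):
261 = 13·19 + 14
19 = 1·14 + 5
14 = 2·5 + 4
5 = 1·4 + 1
4 = 4·1 + 0
gcd = 1, so a unique solution mod 261 exists.
Back-substitute for the Bézout coefficients:
1 = 5 − 4
1 = −14 + 3·5
1 = 3·19 − 4·14
1 = −4·261 + 55·19
So 19·(55) ≡ 1 (mod 261), giving 19⁻¹ ≡ 55.
x ≡ 19⁻¹·54 ≡ 55·54 ≡ 99 (mod 261).

99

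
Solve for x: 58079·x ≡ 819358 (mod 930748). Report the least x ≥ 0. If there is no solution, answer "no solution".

gcd(58079, 930748):
930748 = 16*58079 + 1484
58079 = 39*1484 + 203
1484 = 7*203 + 63
203 = 3*63 + 14
63 = 4*14 + 7
14 = 2*7 + 0
gcd = 7, but 7 ∤ 819358, so the congruence has no solution.

no solution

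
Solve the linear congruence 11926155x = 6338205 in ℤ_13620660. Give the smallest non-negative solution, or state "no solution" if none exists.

499703

First find gcd(11926155, 13620660):
13620660 = 1×11926155 + 1694505
11926155 = 7×1694505 + 64620
1694505 = 26×64620 + 14385
64620 = 4×14385 + 7080
14385 = 2×7080 + 225
7080 = 31×225 + 105
225 = 2×105 + 15
105 = 7×15 + 0
gcd = 15 and 15 | 6338205, so solutions exist. Divide through by 15: 795077x ≡ 422547 (mod 908044).
Now find 795077⁻¹ mod 908044:
908044 = 1·795077 + 112967
795077 = 7·112967 + 4308
112967 = 26·4308 + 959
4308 = 4·959 + 472
959 = 2·472 + 15
472 = 31·15 + 7
15 = 2·7 + 1
7 = 7·1 + 0
Back-substitute:
1 = 15 − 2·7
1 = −2·472 + 63·15
1 = 63·959 − 128·472
1 = −128·4308 + 575·959
1 = 575·112967 − 15078·4308
1 = −15078·795077 + 106121·112967
1 = 106121·908044 − 121199·795077
So 795077·(-121199) ≡ 1 (mod 908044), i.e. 795077⁻¹ ≡ 786845.
Then x ≡ 786845·422547 ≡ 499703 (mod 908044); the smallest non-negative solution is x = 499703.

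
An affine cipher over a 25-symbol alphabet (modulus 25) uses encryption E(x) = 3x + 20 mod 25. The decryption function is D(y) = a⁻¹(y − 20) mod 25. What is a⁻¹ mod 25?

17

Run Euclid on (25, 3):
25 = 8*3 + 1
3 = 3*1 + 0
The gcd is 1. Working backward:
1 = 25 − 8·3
Hence 3⁻¹ ≡ -8 ≡ 17 (mod 25).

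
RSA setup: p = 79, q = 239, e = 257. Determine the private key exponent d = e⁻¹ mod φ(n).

φ(n) = (p−1)(q−1) = 78·238 = 18564.
Need d with 257·d ≡ 1 (mod 18564). Apply the extended Euclidean algorithm:
18564 = 72*257 + 60
257 = 4*60 + 17
60 = 3*17 + 9
17 = 1*9 + 8
9 = 1*8 + 1
8 = 8*1 + 0
Back-substitute:
1 = 9 − 8
1 = −17 + 2·9
1 = 2·60 − 7·17
1 = −7·257 + 30·60
1 = 30·18564 − 2167·257
So 257·(-2167) ≡ 1 (mod 18564), hence d ≡ -2167 ≡ 16397 (mod 18564).

16397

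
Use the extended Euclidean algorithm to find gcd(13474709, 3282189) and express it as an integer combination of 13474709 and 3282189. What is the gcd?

Repeated division:
13474709 = 4×3282189 + 345953
3282189 = 9×345953 + 168612
345953 = 2×168612 + 8729
168612 = 19×8729 + 2761
8729 = 3×2761 + 446
2761 = 6×446 + 85
446 = 5×85 + 21
85 = 4×21 + 1
21 = 21×1 + 0
gcd(13474709, 3282189) = 1.
Express as a combination:
1 = 85 − 4·21
1 = −4·446 + 21·85
1 = 21·2761 − 130·446
1 = −130·8729 + 411·2761
1 = 411·168612 − 7939·8729
1 = −7939·345953 + 16289·168612
1 = 16289·3282189 − 154540·345953
1 = −154540·13474709 + 634449·3282189
So 1 = (-154540)·13474709 + (634449)·3282189.

1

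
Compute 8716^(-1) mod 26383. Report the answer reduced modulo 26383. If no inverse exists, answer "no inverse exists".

6287

Run Euclid on (26383, 8716):
26383 = 3*8716 + 235
8716 = 37*235 + 21
235 = 11*21 + 4
21 = 5*4 + 1
4 = 4*1 + 0
Since gcd(8716, 26383) = 1, back-substitute to write 1 as a combination:
1 = 21 − 5·4
1 = −5·235 + 56·21
1 = 56·8716 − 2077·235
1 = −2077·26383 + 6287·8716
So 8716·6287 ≡ 1 (mod 26383).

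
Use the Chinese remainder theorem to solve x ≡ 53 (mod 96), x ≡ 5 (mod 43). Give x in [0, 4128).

Write x = 53 + 96·k. Then 96·k ≡ 5 − 53 ≡ 38 (mod 43).
Need 96⁻¹ mod 43. Extended Euclid on (43, 10):
43 = 4*10 + 3
10 = 3*3 + 1
3 = 3*1 + 0
Back-substitute:
1 = 10 − 3·3
1 = −3·43 + 13·10
96⁻¹ ≡ 13 (mod 43), so k ≡ 13·38 ≡ 21 (mod 43).
x = 53 + 96·21 = 2069.

2069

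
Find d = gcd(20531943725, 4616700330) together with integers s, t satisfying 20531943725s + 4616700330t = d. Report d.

5

Euclidean algorithm:
20531943725 = 4·4616700330 + 2065142405
4616700330 = 2·2065142405 + 486415520
2065142405 = 4·486415520 + 119480325
486415520 = 4·119480325 + 8494220
119480325 = 14·8494220 + 561245
8494220 = 15·561245 + 75545
561245 = 7·75545 + 32430
75545 = 2·32430 + 10685
32430 = 3·10685 + 375
10685 = 28·375 + 185
375 = 2·185 + 5
185 = 37·5 + 0
gcd(20531943725, 4616700330) = 5.
Back-substituting:
5 = 375 − 2·185
5 = −2·10685 + 57·375
5 = 57·32430 − 173·10685
5 = −173·75545 + 403·32430
5 = 403·561245 − 2994·75545
5 = −2994·8494220 + 45313·561245
5 = 45313·119480325 − 637376·8494220
5 = −637376·486415520 + 2594817·119480325
5 = 2594817·2065142405 − 11016644·486415520
5 = −11016644·4616700330 + 24628105·2065142405
5 = 24628105·20531943725 − 109529064·4616700330
So 5 = (24628105)·20531943725 + (-109529064)·4616700330.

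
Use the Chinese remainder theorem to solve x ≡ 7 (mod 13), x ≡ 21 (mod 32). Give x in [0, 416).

Write x = 7 + 13·k. Then 13·k ≡ 21 − 7 ≡ 14 (mod 32).
Need 13⁻¹ mod 32. Extended Euclid on (32, 13):
32 = 2·13 + 6
13 = 2·6 + 1
6 = 6·1 + 0
Back-substitute:
1 = 13 − 2·6
1 = −2·32 + 5·13
13⁻¹ ≡ 5 (mod 32), so k ≡ 5·14 ≡ 6 (mod 32).
x = 7 + 13·6 = 85.

85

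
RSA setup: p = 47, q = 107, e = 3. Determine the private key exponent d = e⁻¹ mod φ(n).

3251

φ(n) = (p−1)(q−1) = 46·106 = 4876.
Need d with 3·d ≡ 1 (mod 4876). Apply the extended Euclidean algorithm:
4876 = 1625×3 + 1
3 = 3×1 + 0
Back-substitute:
1 = 4876 − 1625·3
So 3·(-1625) ≡ 1 (mod 4876), hence d ≡ -1625 ≡ 3251 (mod 4876).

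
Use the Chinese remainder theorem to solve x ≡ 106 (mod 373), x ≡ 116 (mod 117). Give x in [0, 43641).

16145

Write x = 106 + 373·k. Then 373·k ≡ 116 − 106 ≡ 10 (mod 117).
Need 373⁻¹ mod 117. Extended Euclid on (117, 22):
117 = 5·22 + 7
22 = 3·7 + 1
7 = 7·1 + 0
Back-substitute:
1 = 22 − 3·7
1 = −3·117 + 16·22
373⁻¹ ≡ 16 (mod 117), so k ≡ 16·10 ≡ 43 (mod 117).
x = 106 + 373·43 = 16145.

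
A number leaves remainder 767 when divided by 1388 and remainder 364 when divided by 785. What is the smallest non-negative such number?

Write x = 767 + 1388·k. Then 1388·k ≡ 364 − 767 ≡ 382 (mod 785).
Need 1388⁻¹ mod 785. Extended Euclid on (785, 603):
785 = 1*603 + 182
603 = 3*182 + 57
182 = 3*57 + 11
57 = 5*11 + 2
11 = 5*2 + 1
2 = 2*1 + 0
Back-substitute:
1 = 11 − 5·2
1 = −5·57 + 26·11
1 = 26·182 − 83·57
1 = −83·603 + 275·182
1 = 275·785 − 358·603
1388⁻¹ ≡ 427 (mod 785), so k ≡ 427·382 ≡ 619 (mod 785).
x = 767 + 1388·619 = 859939.

859939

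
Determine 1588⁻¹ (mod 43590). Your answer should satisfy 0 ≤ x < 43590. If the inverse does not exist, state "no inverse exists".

no inverse exists

Compute gcd(1588, 43590):
43590 = 27·1588 + 714
1588 = 2·714 + 160
714 = 4·160 + 74
160 = 2·74 + 12
74 = 6·12 + 2
12 = 6·2 + 0
Since gcd = 2 > 1, 1588 is not a unit mod 43590.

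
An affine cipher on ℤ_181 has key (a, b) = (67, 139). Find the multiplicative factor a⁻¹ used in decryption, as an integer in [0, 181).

154

Apply the Euclidean algorithm to 181 and 67:
181 = 2·67 + 47
67 = 1·47 + 20
47 = 2·20 + 7
20 = 2·7 + 6
7 = 1·6 + 1
6 = 6·1 + 0
The gcd is 1. Working backward:
1 = 7 − 6
1 = −20 + 3·7
1 = 3·47 − 7·20
1 = −7·67 + 10·47
1 = 10·181 − 27·67
So 67·(-27) ≡ 1 (mod 181), and -27 ≡ 154 (mod 181).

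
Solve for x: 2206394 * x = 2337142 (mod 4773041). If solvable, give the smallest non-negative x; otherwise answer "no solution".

3144060

First find gcd(2206394, 4773041):
4773041 = 2*2206394 + 360253
2206394 = 6*360253 + 44876
360253 = 8*44876 + 1245
44876 = 36*1245 + 56
1245 = 22*56 + 13
56 = 4*13 + 4
13 = 3*4 + 1
4 = 4*1 + 0
gcd = 1, so a unique solution mod 4773041 exists.
Back-substitute for the Bézout coefficients:
1 = 13 − 3·4
1 = −3·56 + 13·13
1 = 13·1245 − 289·56
1 = −289·44876 + 10417·1245
1 = 10417·360253 − 83625·44876
1 = −83625·2206394 + 512167·360253
1 = 512167·4773041 − 1107959·2206394
So 2206394·(-1107959) ≡ 1 (mod 4773041), giving 2206394⁻¹ ≡ 3665082.
x ≡ 2206394⁻¹·2337142 ≡ 3665082·2337142 ≡ 3144060 (mod 4773041).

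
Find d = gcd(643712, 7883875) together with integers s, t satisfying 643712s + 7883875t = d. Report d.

Euclidean algorithm:
7883875 = 12×643712 + 159331
643712 = 4×159331 + 6388
159331 = 24×6388 + 6019
6388 = 1×6019 + 369
6019 = 16×369 + 115
369 = 3×115 + 24
115 = 4×24 + 19
24 = 1×19 + 5
19 = 3×5 + 4
5 = 1×4 + 1
4 = 4×1 + 0
gcd(643712, 7883875) = 1.
Working backward:
1 = 5 − 4
1 = −19 + 4·5
1 = 4·24 − 5·19
1 = −5·115 + 24·24
1 = 24·369 − 77·115
1 = −77·6019 + 1256·369
1 = 1256·6388 − 1333·6019
1 = −1333·159331 + 33248·6388
1 = 33248·643712 − 134325·159331
1 = −134325·7883875 + 1645148·643712
So 1 = (-134325)·7883875 + (1645148)·643712.

1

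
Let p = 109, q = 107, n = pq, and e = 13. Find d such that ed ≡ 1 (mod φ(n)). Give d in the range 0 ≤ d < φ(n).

φ(n) = (p−1)(q−1) = 108·106 = 11448.
Need d with 13·d ≡ 1 (mod 11448). Apply the extended Euclidean algorithm:
11448 = 880*13 + 8
13 = 1*8 + 5
8 = 1*5 + 3
5 = 1*3 + 2
3 = 1*2 + 1
2 = 2*1 + 0
Back-substitute:
1 = 3 − 2
1 = −5 + 2·3
1 = 2·8 − 3·5
1 = −3·13 + 5·8
1 = 5·11448 − 4403·13
So 13·(-4403) ≡ 1 (mod 11448), hence d ≡ -4403 ≡ 7045 (mod 11448).

7045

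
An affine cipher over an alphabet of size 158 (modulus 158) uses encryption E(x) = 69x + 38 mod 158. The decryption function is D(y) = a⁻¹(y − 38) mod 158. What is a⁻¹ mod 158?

Run Euclid on (158, 69):
158 = 2×69 + 20
69 = 3×20 + 9
20 = 2×9 + 2
9 = 4×2 + 1
2 = 2×1 + 0
gcd = 1, so the inverse exists. Back-substitute:
1 = 9 − 4·2
1 = −4·20 + 9·9
1 = 9·69 − 31·20
1 = −31·158 + 71·69
So 69·71 ≡ 1 (mod 158).

71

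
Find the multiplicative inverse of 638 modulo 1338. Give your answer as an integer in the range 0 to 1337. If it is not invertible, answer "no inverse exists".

Euclidean algorithm on 1338, 638:
1338 = 2×638 + 62
638 = 10×62 + 18
62 = 3×18 + 8
18 = 2×8 + 2
8 = 4×2 + 0
The gcd is 2, not 1, hence no inverse exists.

no inverse exists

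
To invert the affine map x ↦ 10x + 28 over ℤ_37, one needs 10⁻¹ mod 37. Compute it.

Run Euclid on (37, 10):
37 = 3*10 + 7
10 = 1*7 + 3
7 = 2*3 + 1
3 = 3*1 + 0
The gcd is 1. Working backward:
1 = 7 − 2·3
1 = −2·10 + 3·7
1 = 3·37 − 11·10
Hence 10⁻¹ ≡ -11 ≡ 26 (mod 37).

26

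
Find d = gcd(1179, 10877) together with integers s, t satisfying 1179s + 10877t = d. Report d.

Euclidean algorithm:
10877 = 9·1179 + 266
1179 = 4·266 + 115
266 = 2·115 + 36
115 = 3·36 + 7
36 = 5·7 + 1
7 = 7·1 + 0
gcd(1179, 10877) = 1.
Express as a combination:
1 = 36 − 5·7
1 = −5·115 + 16·36
1 = 16·266 − 37·115
1 = −37·1179 + 164·266
1 = 164·10877 − 1513·1179
So 1 = (164)·10877 + (-1513)·1179.

1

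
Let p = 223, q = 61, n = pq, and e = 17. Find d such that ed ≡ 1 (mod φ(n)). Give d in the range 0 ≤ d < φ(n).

φ(n) = (p−1)(q−1) = 222·60 = 13320.
Need d with 17·d ≡ 1 (mod 13320). Apply the extended Euclidean algorithm:
13320 = 783×17 + 9
17 = 1×9 + 8
9 = 1×8 + 1
8 = 8×1 + 0
Back-substitute:
1 = 9 − 8
1 = −17 + 2·9
1 = 2·13320 − 1567·17
So 17·(-1567) ≡ 1 (mod 13320), hence d ≡ -1567 ≡ 11753 (mod 13320).

11753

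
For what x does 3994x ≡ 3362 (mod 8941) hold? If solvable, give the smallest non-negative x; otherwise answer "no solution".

68

First find gcd(3994, 8941):
8941 = 2*3994 + 953
3994 = 4*953 + 182
953 = 5*182 + 43
182 = 4*43 + 10
43 = 4*10 + 3
10 = 3*3 + 1
3 = 3*1 + 0
gcd = 1, so a unique solution mod 8941 exists.
Back-substitute for the Bézout coefficients:
1 = 10 − 3·3
1 = −3·43 + 13·10
1 = 13·182 − 55·43
1 = −55·953 + 288·182
1 = 288·3994 − 1207·953
1 = −1207·8941 + 2702·3994
So 3994·(2702) ≡ 1 (mod 8941), giving 3994⁻¹ ≡ 2702.
x ≡ 3994⁻¹·3362 ≡ 2702·3362 ≡ 68 (mod 8941).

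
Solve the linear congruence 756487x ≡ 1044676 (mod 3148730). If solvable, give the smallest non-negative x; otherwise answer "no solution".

First find gcd(756487, 3148730):
3148730 = 4*756487 + 122782
756487 = 6*122782 + 19795
122782 = 6*19795 + 4012
19795 = 4*4012 + 3747
4012 = 1*3747 + 265
3747 = 14*265 + 37
265 = 7*37 + 6
37 = 6*6 + 1
6 = 6*1 + 0
gcd = 1, so a unique solution mod 3148730 exists.
Back-substitute for the Bézout coefficients:
1 = 37 − 6·6
1 = −6·265 + 43·37
1 = 43·3747 − 608·265
1 = −608·4012 + 651·3747
1 = 651·19795 − 3212·4012
1 = −3212·122782 + 19923·19795
1 = 19923·756487 − 122750·122782
1 = −122750·3148730 + 510923·756487
So 756487·(510923) ≡ 1 (mod 3148730), giving 756487⁻¹ ≡ 510923.
x ≡ 756487⁻¹·1044676 ≡ 510923·1044676 ≡ 1476188 (mod 3148730).

1476188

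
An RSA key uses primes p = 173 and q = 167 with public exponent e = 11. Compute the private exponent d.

φ(n) = (p−1)(q−1) = 172·166 = 28552.
Need d with 11·d ≡ 1 (mod 28552). Apply the extended Euclidean algorithm:
28552 = 2595·11 + 7
11 = 1·7 + 4
7 = 1·4 + 3
4 = 1·3 + 1
3 = 3·1 + 0
Back-substitute:
1 = 4 − 3
1 = −7 + 2·4
1 = 2·11 − 3·7
1 = −3·28552 + 7787·11
So 11·7787 ≡ 1 (mod 28552), hence d = 7787.

7787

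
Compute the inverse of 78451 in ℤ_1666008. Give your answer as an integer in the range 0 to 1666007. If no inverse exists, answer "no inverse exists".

1153003

gcd(1666008, 78451) by repeated division:
1666008 = 21*78451 + 18537
78451 = 4*18537 + 4303
18537 = 4*4303 + 1325
4303 = 3*1325 + 328
1325 = 4*328 + 13
328 = 25*13 + 3
13 = 4*3 + 1
3 = 3*1 + 0
gcd = 1, so the inverse exists. Back-substitute:
1 = 13 − 4·3
1 = −4·328 + 101·13
1 = 101·1325 − 408·328
1 = −408·4303 + 1325·1325
1 = 1325·18537 − 5708·4303
1 = −5708·78451 + 24157·18537
1 = 24157·1666008 − 513005·78451
Hence 78451⁻¹ ≡ -513005 ≡ 1153003 (mod 1666008).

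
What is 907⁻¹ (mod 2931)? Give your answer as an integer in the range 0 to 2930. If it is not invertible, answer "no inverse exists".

2275

Extended Euclidean algorithm:
2931 = 3×907 + 210
907 = 4×210 + 67
210 = 3×67 + 9
67 = 7×9 + 4
9 = 2×4 + 1
4 = 4×1 + 0
Since gcd(907, 2931) = 1, back-substitute to write 1 as a combination:
1 = 9 − 2·4
1 = −2·67 + 15·9
1 = 15·210 − 47·67
1 = −47·907 + 203·210
1 = 203·2931 − 656·907
Hence 907⁻¹ ≡ -656 ≡ 2275 (mod 2931).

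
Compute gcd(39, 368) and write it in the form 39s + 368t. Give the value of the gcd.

1

Repeated division:
368 = 9·39 + 17
39 = 2·17 + 5
17 = 3·5 + 2
5 = 2·2 + 1
2 = 2·1 + 0
gcd(39, 368) = 1.
Back-substituting:
1 = 5 − 2·2
1 = −2·17 + 7·5
1 = 7·39 − 16·17
1 = −16·368 + 151·39
So 1 = (-16)·368 + (151)·39.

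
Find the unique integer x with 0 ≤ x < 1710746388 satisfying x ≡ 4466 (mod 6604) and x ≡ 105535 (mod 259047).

Write x = 4466 + 6604·k. Then 6604·k ≡ 105535 − 4466 ≡ 101069 (mod 259047).
Need 6604⁻¹ mod 259047. Extended Euclid on (259047, 6604):
259047 = 39·6604 + 1491
6604 = 4·1491 + 640
1491 = 2·640 + 211
640 = 3·211 + 7
211 = 30·7 + 1
7 = 7·1 + 0
Back-substitute:
1 = 211 − 30·7
1 = −30·640 + 91·211
1 = 91·1491 − 212·640
1 = −212·6604 + 939·1491
1 = 939·259047 − 36833·6604
6604⁻¹ ≡ 222214 (mod 259047), so k ≡ 222214·101069 ≡ 89960 (mod 259047).
x = 4466 + 6604·89960 = 594100306.

594100306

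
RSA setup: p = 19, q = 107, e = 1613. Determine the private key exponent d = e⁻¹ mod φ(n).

401

φ(n) = (p−1)(q−1) = 18·106 = 1908.
Need d with 1613·d ≡ 1 (mod 1908). Apply the extended Euclidean algorithm:
1908 = 1*1613 + 295
1613 = 5*295 + 138
295 = 2*138 + 19
138 = 7*19 + 5
19 = 3*5 + 4
5 = 1*4 + 1
4 = 4*1 + 0
Back-substitute:
1 = 5 − 4
1 = −19 + 4·5
1 = 4·138 − 29·19
1 = −29·295 + 62·138
1 = 62·1613 − 339·295
1 = −339·1908 + 401·1613
So 1613·401 ≡ 1 (mod 1908), hence d = 401.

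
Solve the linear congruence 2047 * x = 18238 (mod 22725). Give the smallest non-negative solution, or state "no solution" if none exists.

21979

First find gcd(2047, 22725):
22725 = 11·2047 + 208
2047 = 9·208 + 175
208 = 1·175 + 33
175 = 5·33 + 10
33 = 3·10 + 3
10 = 3·3 + 1
3 = 3·1 + 0
gcd = 1, so a unique solution mod 22725 exists.
Back-substitute for the Bézout coefficients:
1 = 10 − 3·3
1 = −3·33 + 10·10
1 = 10·175 − 53·33
1 = −53·208 + 63·175
1 = 63·2047 − 620·208
1 = −620·22725 + 6883·2047
So 2047·(6883) ≡ 1 (mod 22725), giving 2047⁻¹ ≡ 6883.
x ≡ 2047⁻¹·18238 ≡ 6883·18238 ≡ 21979 (mod 22725).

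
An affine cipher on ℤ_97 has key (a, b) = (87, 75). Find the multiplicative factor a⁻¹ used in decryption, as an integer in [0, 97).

29

Run Euclid on (97, 87):
97 = 1×87 + 10
87 = 8×10 + 7
10 = 1×7 + 3
7 = 2×3 + 1
3 = 3×1 + 0
gcd = 1, so the inverse exists. Back-substitute:
1 = 7 − 2·3
1 = −2·10 + 3·7
1 = 3·87 − 26·10
1 = −26·97 + 29·87
So 87·29 ≡ 1 (mod 97).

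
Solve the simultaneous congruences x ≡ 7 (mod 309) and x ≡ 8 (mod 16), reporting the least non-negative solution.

4024

Write x = 7 + 309·k. Then 309·k ≡ 8 − 7 ≡ 1 (mod 16).
Need 309⁻¹ mod 16. Extended Euclid on (16, 5):
16 = 3*5 + 1
5 = 5*1 + 0
Back-substitute:
1 = 16 − 3·5
309⁻¹ ≡ 13 (mod 16), so k ≡ 13·1 ≡ 13 (mod 16).
x = 7 + 309·13 = 4024.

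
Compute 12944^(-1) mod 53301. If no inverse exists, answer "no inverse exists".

Extended Euclidean algorithm:
53301 = 4*12944 + 1525
12944 = 8*1525 + 744
1525 = 2*744 + 37
744 = 20*37 + 4
37 = 9*4 + 1
4 = 4*1 + 0
gcd = 1, so the inverse exists. Back-substitute:
1 = 37 − 9·4
1 = −9·744 + 181·37
1 = 181·1525 − 371·744
1 = −371·12944 + 3149·1525
1 = 3149·53301 − 12967·12944
Thus 12944·(-12967) ≡ 1 (mod 53301); reducing, -12967 mod 53301 = 40334.

40334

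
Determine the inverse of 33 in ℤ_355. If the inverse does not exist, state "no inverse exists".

312

Run Euclid on (355, 33):
355 = 10·33 + 25
33 = 1·25 + 8
25 = 3·8 + 1
8 = 8·1 + 0
Since gcd(33, 355) = 1, back-substitute to write 1 as a combination:
1 = 25 − 3·8
1 = −3·33 + 4·25
1 = 4·355 − 43·33
So 33·(-43) ≡ 1 (mod 355), and -43 ≡ 312 (mod 355).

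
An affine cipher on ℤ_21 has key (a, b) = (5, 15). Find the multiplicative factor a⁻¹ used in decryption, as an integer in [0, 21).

17

gcd(21, 5) by repeated division:
21 = 4·5 + 1
5 = 5·1 + 0
The gcd is 1. Working backward:
1 = 21 − 4·5
Hence 5⁻¹ ≡ -4 ≡ 17 (mod 21).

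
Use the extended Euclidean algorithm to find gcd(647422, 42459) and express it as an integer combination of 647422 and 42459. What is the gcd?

Apply Euclid's algorithm to 647422 and 42459:
647422 = 15×42459 + 10537
42459 = 4×10537 + 311
10537 = 33×311 + 274
311 = 1×274 + 37
274 = 7×37 + 15
37 = 2×15 + 7
15 = 2×7 + 1
7 = 7×1 + 0
gcd(647422, 42459) = 1.
Back-substituting:
1 = 15 − 2·7
1 = −2·37 + 5·15
1 = 5·274 − 37·37
1 = −37·311 + 42·274
1 = 42·10537 − 1423·311
1 = −1423·42459 + 5734·10537
1 = 5734·647422 − 87433·42459
So 1 = (5734)·647422 + (-87433)·42459.

1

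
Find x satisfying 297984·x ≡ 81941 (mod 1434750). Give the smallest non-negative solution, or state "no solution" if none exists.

gcd(297984, 1434750):
1434750 = 4*297984 + 242814
297984 = 1*242814 + 55170
242814 = 4*55170 + 22134
55170 = 2*22134 + 10902
22134 = 2*10902 + 330
10902 = 33*330 + 12
330 = 27*12 + 6
12 = 2*6 + 0
gcd = 6, but 6 ∤ 81941, so the congruence has no solution.

no solution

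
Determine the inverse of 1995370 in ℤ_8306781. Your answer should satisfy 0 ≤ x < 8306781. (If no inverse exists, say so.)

6990136

gcd(8306781, 1995370) by repeated division:
8306781 = 4*1995370 + 325301
1995370 = 6*325301 + 43564
325301 = 7*43564 + 20353
43564 = 2*20353 + 2858
20353 = 7*2858 + 347
2858 = 8*347 + 82
347 = 4*82 + 19
82 = 4*19 + 6
19 = 3*6 + 1
6 = 6*1 + 0
Since gcd(1995370, 8306781) = 1, back-substitute to write 1 as a combination:
1 = 19 − 3·6
1 = −3·82 + 13·19
1 = 13·347 − 55·82
1 = −55·2858 + 453·347
1 = 453·20353 − 3226·2858
1 = −3226·43564 + 6905·20353
1 = 6905·325301 − 51561·43564
1 = −51561·1995370 + 316271·325301
1 = 316271·8306781 − 1316645·1995370
Thus 1995370·(-1316645) ≡ 1 (mod 8306781); reducing, -1316645 mod 8306781 = 6990136.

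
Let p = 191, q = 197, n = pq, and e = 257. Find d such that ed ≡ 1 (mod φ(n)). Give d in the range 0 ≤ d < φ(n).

φ(n) = (p−1)(q−1) = 190·196 = 37240.
Need d with 257·d ≡ 1 (mod 37240). Apply the extended Euclidean algorithm:
37240 = 144×257 + 232
257 = 1×232 + 25
232 = 9×25 + 7
25 = 3×7 + 4
7 = 1×4 + 3
4 = 1×3 + 1
3 = 3×1 + 0
Back-substitute:
1 = 4 − 3
1 = −7 + 2·4
1 = 2·25 − 7·7
1 = −7·232 + 65·25
1 = 65·257 − 72·232
1 = −72·37240 + 10433·257
So 257·10433 ≡ 1 (mod 37240), hence d = 10433.

10433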